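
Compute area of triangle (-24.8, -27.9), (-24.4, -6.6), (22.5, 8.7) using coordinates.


Area = |x_A(y_B-y_C) + x_B(y_C-y_A) + x_C(y_A-y_B)|/2
= |379.44 + (-893.04) + (-479.25)|/2
= 992.85/2 = 496.425

496.425


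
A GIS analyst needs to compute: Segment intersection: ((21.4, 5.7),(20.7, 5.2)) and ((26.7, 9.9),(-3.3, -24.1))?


Cross products: d1=-54.2, d2=-63, d3=-0.29, d4=8.51
d1*d2 < 0 and d3*d4 < 0? no

No, they don't intersect


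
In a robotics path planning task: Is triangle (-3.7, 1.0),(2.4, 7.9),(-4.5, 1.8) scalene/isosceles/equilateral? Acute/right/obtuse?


Side lengths squared: AB^2=84.82, BC^2=84.82, CA^2=1.28
Sorted: [1.28, 84.82, 84.82]
By sides: Isosceles, By angles: Acute

Isosceles, Acute


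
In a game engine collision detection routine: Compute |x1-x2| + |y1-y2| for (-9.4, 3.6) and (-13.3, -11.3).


|(-9.4)-(-13.3)| + |3.6-(-11.3)| = 3.9 + 14.9 = 18.8

18.8


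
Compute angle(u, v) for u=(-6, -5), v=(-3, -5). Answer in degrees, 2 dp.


u.v = 43, |u| = sqrt(61) = 7.8102, |v| = sqrt(34) = 5.831
cos(theta) = u.v/(|u||v|) = 43/sqrt(2074) = 0.9442
theta = acos(0.9442) = 19.23 degrees

19.23 degrees


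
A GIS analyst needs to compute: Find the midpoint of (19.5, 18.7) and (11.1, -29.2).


M = ((19.5+11.1)/2, (18.7+(-29.2))/2)
= (15.3, -5.25)

(15.3, -5.25)


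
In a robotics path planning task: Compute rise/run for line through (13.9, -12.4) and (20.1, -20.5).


slope = (y2-y1)/(x2-x1) = ((-20.5)-(-12.4))/(20.1-13.9) = (-8.1)/6.2 = -1.3065

-1.3065


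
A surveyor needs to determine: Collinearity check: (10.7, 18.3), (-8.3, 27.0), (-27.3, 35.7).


Cross product: ((-8.3)-10.7)*(35.7-18.3) - (27-18.3)*((-27.3)-10.7)
= 0

Yes, collinear


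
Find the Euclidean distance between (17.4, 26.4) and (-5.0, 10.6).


dx=-22.4, dy=-15.8
d^2 = (-22.4)^2 + (-15.8)^2 = 751.4
d = sqrt(751.4) = 27.4117

27.4117


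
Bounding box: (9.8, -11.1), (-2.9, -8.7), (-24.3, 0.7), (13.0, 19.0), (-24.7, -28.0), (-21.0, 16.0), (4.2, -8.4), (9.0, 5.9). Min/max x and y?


x range: [-24.7, 13]
y range: [-28, 19]
Bounding box: (-24.7,-28) to (13,19)

(-24.7,-28) to (13,19)


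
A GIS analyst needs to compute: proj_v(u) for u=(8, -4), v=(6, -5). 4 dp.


u.v = 68, |v| = sqrt(61) = 7.8102
Scalar projection = u.v / |v| = 68 / sqrt(61) = 8.7065

8.7065


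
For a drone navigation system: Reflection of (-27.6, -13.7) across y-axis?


Reflection over y-axis: (x,y) -> (-x,y)
(-27.6, -13.7) -> (27.6, -13.7)

(27.6, -13.7)


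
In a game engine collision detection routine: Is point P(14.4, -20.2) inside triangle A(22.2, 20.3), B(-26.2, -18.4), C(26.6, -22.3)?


Cross products: AB x AP = 1658.34, BC x BP = 63.3, CA x CP = 510.48
All same sign? yes

Yes, inside


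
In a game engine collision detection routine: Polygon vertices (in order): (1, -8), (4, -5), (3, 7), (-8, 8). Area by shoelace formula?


Shoelace sum: (1*(-5) - 4*(-8)) + (4*7 - 3*(-5)) + (3*8 - (-8)*7) + ((-8)*(-8) - 1*8)
= 206
Area = |206|/2 = 103

103


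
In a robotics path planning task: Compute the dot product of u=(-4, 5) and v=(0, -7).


u . v = u_x*v_x + u_y*v_y = (-4)*0 + 5*(-7)
= 0 + (-35) = -35

-35


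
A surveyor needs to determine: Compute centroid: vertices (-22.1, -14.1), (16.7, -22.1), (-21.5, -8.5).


Centroid = ((x_A+x_B+x_C)/3, (y_A+y_B+y_C)/3)
= (((-22.1)+16.7+(-21.5))/3, ((-14.1)+(-22.1)+(-8.5))/3)
= (-8.9667, -14.9)

(-8.9667, -14.9)


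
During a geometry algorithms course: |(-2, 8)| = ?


|u| = sqrt((-2)^2 + 8^2) = sqrt(68) = 8.2462

8.2462


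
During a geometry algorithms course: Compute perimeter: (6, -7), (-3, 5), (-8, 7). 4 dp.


Sides: (6, -7)->(-3, 5): sqrt(225) = 15, (-3, 5)->(-8, 7): sqrt(29) = 5.385165, (-8, 7)->(6, -7): sqrt(392) = 19.79899
Sum = 40.184155
Perimeter = 40.1842

40.1842


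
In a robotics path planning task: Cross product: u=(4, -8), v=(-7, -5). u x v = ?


u x v = u_x*v_y - u_y*v_x = 4*(-5) - (-8)*(-7)
= (-20) - 56 = -76

-76


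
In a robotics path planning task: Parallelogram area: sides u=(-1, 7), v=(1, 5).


|u x v| = |(-1)*5 - 7*1|
= |(-5) - 7| = 12

12


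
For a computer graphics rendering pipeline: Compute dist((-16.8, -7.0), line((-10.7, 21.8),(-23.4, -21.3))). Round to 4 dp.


|cross product| = 102.85
|line direction| = sqrt(2018.9) = 44.9322
Distance = 102.85/sqrt(2018.9) = 2.289

2.289


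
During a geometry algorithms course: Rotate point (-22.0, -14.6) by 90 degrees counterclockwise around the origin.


90° CCW: (x,y) -> (-y, x)
(-22,-14.6) -> (14.6, -22)

(14.6, -22)


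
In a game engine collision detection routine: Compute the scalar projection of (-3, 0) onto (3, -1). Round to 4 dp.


u.v = -9, |v| = sqrt(10) = 3.1623
Scalar projection = u.v / |v| = -9 / sqrt(10) = -2.846

-2.846


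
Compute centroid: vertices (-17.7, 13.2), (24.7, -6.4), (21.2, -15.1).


Centroid = ((x_A+x_B+x_C)/3, (y_A+y_B+y_C)/3)
= (((-17.7)+24.7+21.2)/3, (13.2+(-6.4)+(-15.1))/3)
= (9.4, -2.7667)

(9.4, -2.7667)


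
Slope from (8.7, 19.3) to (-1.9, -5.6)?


slope = (y2-y1)/(x2-x1) = ((-5.6)-19.3)/((-1.9)-8.7) = (-24.9)/(-10.6) = 2.3491

2.3491


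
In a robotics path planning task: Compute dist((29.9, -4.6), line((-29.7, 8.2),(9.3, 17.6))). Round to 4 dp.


|cross product| = 1059.44
|line direction| = sqrt(1609.36) = 40.1168
Distance = 1059.44/sqrt(1609.36) = 26.4089

26.4089


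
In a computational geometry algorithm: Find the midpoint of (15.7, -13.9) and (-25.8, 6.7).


M = ((15.7+(-25.8))/2, ((-13.9)+6.7)/2)
= (-5.05, -3.6)

(-5.05, -3.6)


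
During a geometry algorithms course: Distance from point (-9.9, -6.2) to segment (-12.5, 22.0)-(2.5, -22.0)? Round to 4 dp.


Project P onto AB: t = 0.5922 (clamped to [0,1])
Closest point on segment: (-3.6166, -4.0579)
Distance: 6.6385

6.6385


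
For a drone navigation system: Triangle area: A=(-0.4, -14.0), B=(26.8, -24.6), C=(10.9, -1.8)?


Area = |x_A(y_B-y_C) + x_B(y_C-y_A) + x_C(y_A-y_B)|/2
= |9.12 + 326.96 + 115.54|/2
= 451.62/2 = 225.81

225.81


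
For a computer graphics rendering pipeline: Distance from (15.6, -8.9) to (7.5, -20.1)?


dx=-8.1, dy=-11.2
d^2 = (-8.1)^2 + (-11.2)^2 = 191.05
d = sqrt(191.05) = 13.8221

13.8221


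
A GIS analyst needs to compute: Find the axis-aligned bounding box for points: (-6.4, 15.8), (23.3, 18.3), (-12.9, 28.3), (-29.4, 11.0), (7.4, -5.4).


x range: [-29.4, 23.3]
y range: [-5.4, 28.3]
Bounding box: (-29.4,-5.4) to (23.3,28.3)

(-29.4,-5.4) to (23.3,28.3)


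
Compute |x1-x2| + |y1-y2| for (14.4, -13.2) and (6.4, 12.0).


|14.4-6.4| + |(-13.2)-12| = 8 + 25.2 = 33.2

33.2


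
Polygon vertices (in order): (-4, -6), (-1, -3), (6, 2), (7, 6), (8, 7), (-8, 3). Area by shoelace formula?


Shoelace sum: ((-4)*(-3) - (-1)*(-6)) + ((-1)*2 - 6*(-3)) + (6*6 - 7*2) + (7*7 - 8*6) + (8*3 - (-8)*7) + ((-8)*(-6) - (-4)*3)
= 185
Area = |185|/2 = 92.5

92.5


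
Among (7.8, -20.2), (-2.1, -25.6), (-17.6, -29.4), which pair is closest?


d(P0,P1) = 11.277, d(P0,P2) = 27.0148, d(P1,P2) = 15.959
Closest: P0 and P1

Closest pair: (7.8, -20.2) and (-2.1, -25.6), distance = 11.277


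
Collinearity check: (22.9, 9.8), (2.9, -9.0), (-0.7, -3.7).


Cross product: (2.9-22.9)*((-3.7)-9.8) - ((-9)-9.8)*((-0.7)-22.9)
= -173.68

No, not collinear


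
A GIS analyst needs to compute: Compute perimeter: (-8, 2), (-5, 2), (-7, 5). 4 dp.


Sides: (-8, 2)->(-5, 2): sqrt(9) = 3, (-5, 2)->(-7, 5): sqrt(13) = 3.605551, (-7, 5)->(-8, 2): sqrt(10) = 3.162278
Sum = 9.767829
Perimeter = 9.7678

9.7678


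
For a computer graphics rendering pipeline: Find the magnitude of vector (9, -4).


|u| = sqrt(9^2 + (-4)^2) = sqrt(97) = 9.8489

9.8489


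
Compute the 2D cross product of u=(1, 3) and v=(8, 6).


u x v = u_x*v_y - u_y*v_x = 1*6 - 3*8
= 6 - 24 = -18

-18


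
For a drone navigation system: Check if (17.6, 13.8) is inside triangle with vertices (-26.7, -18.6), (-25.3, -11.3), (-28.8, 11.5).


Cross products: AB x AP = -278.03, BC x BP = -1065.97, CA x CP = 1401.47
All same sign? no

No, outside


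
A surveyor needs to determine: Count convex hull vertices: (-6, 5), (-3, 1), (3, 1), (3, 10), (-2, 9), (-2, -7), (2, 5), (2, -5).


Convex hull vertices (CCW): (-6, 5), (-2, -7), (2, -5), (3, 1), (3, 10), (-2, 9)
Count = 6

6


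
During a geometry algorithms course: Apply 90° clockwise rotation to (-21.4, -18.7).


90° CW: (x,y) -> (y, -x)
(-21.4,-18.7) -> (-18.7, 21.4)

(-18.7, 21.4)


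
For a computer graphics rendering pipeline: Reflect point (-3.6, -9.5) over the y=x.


Reflection over y=x: (x,y) -> (y,x)
(-3.6, -9.5) -> (-9.5, -3.6)

(-9.5, -3.6)


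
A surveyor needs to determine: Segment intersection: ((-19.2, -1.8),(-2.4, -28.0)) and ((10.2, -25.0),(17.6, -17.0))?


Cross products: d1=406.88, d2=78.6, d3=380.52, d4=708.8
d1*d2 < 0 and d3*d4 < 0? no

No, they don't intersect


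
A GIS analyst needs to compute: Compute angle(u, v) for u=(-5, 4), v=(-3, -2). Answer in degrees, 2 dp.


u.v = 7, |u| = sqrt(41) = 6.4031, |v| = sqrt(13) = 3.6056
cos(theta) = u.v/(|u||v|) = 7/sqrt(533) = 0.303204
theta = acos(0.303204) = 72.35 degrees

72.35 degrees


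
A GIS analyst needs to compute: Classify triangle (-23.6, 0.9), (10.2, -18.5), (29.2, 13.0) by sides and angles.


Side lengths squared: AB^2=1518.8, BC^2=1353.25, CA^2=2934.25
Sorted: [1353.25, 1518.8, 2934.25]
By sides: Scalene, By angles: Obtuse

Scalene, Obtuse


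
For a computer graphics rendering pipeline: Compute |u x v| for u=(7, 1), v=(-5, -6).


|u x v| = |7*(-6) - 1*(-5)|
= |(-42) - (-5)| = 37

37


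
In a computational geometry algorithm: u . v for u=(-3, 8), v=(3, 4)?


u . v = u_x*v_x + u_y*v_y = (-3)*3 + 8*4
= (-9) + 32 = 23

23


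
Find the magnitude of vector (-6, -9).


|u| = sqrt((-6)^2 + (-9)^2) = sqrt(117) = 10.8167

10.8167


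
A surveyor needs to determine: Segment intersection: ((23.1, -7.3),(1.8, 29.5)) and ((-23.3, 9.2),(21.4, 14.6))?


Cross products: d1=-988.11, d2=771.87, d3=1356.07, d4=-403.91
d1*d2 < 0 and d3*d4 < 0? yes

Yes, they intersect


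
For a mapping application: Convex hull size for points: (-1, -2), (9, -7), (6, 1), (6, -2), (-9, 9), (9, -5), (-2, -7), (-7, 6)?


Convex hull vertices (CCW): (-9, 9), (-2, -7), (9, -7), (9, -5), (6, 1)
Count = 5

5


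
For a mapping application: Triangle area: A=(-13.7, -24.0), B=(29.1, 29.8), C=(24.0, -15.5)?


Area = |x_A(y_B-y_C) + x_B(y_C-y_A) + x_C(y_A-y_B)|/2
= |(-620.61) + 247.35 + (-1291.2)|/2
= 1664.46/2 = 832.23

832.23


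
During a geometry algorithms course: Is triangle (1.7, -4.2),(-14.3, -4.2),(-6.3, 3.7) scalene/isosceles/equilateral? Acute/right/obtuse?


Side lengths squared: AB^2=256, BC^2=126.41, CA^2=126.41
Sorted: [126.41, 126.41, 256]
By sides: Isosceles, By angles: Obtuse

Isosceles, Obtuse


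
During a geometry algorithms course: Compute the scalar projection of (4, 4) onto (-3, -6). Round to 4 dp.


u.v = -36, |v| = sqrt(45) = 6.7082
Scalar projection = u.v / |v| = -36 / sqrt(45) = -5.3666

-5.3666


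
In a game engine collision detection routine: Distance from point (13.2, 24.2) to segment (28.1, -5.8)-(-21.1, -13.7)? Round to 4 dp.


Project P onto AB: t = 0.1998 (clamped to [0,1])
Closest point on segment: (18.2705, -7.3783)
Distance: 31.9828

31.9828


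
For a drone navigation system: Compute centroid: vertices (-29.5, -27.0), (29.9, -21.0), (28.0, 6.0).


Centroid = ((x_A+x_B+x_C)/3, (y_A+y_B+y_C)/3)
= (((-29.5)+29.9+28)/3, ((-27)+(-21)+6)/3)
= (9.4667, -14)

(9.4667, -14)


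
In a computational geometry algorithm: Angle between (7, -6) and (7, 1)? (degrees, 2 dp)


u.v = 43, |u| = sqrt(85) = 9.2195, |v| = sqrt(50) = 7.0711
cos(theta) = u.v/(|u||v|) = 43/sqrt(4250) = 0.65959
theta = acos(0.65959) = 48.73 degrees

48.73 degrees


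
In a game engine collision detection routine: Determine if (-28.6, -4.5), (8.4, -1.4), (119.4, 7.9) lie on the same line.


Cross product: (8.4-(-28.6))*(7.9-(-4.5)) - ((-1.4)-(-4.5))*(119.4-(-28.6))
= 0

Yes, collinear


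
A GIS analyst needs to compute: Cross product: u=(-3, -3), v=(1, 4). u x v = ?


u x v = u_x*v_y - u_y*v_x = (-3)*4 - (-3)*1
= (-12) - (-3) = -9

-9


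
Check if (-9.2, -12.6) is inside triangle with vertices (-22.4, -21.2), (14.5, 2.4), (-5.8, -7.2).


Cross products: AB x AP = 5.82, BC x BP = 76.98, CA x CP = 42.04
All same sign? yes

Yes, inside


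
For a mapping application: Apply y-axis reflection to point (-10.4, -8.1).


Reflection over y-axis: (x,y) -> (-x,y)
(-10.4, -8.1) -> (10.4, -8.1)

(10.4, -8.1)


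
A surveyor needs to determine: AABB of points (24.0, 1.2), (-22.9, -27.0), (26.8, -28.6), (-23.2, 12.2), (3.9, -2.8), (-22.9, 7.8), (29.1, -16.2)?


x range: [-23.2, 29.1]
y range: [-28.6, 12.2]
Bounding box: (-23.2,-28.6) to (29.1,12.2)

(-23.2,-28.6) to (29.1,12.2)


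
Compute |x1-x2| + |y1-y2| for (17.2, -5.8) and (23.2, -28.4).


|17.2-23.2| + |(-5.8)-(-28.4)| = 6 + 22.6 = 28.6

28.6


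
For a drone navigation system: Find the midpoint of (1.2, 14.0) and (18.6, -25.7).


M = ((1.2+18.6)/2, (14+(-25.7))/2)
= (9.9, -5.85)

(9.9, -5.85)


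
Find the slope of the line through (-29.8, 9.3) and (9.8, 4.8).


slope = (y2-y1)/(x2-x1) = (4.8-9.3)/(9.8-(-29.8)) = (-4.5)/39.6 = -0.1136

-0.1136


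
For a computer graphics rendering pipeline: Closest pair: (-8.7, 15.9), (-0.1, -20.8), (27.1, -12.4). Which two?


d(P0,P1) = 37.6942, d(P0,P2) = 45.6347, d(P1,P2) = 28.4675
Closest: P1 and P2

Closest pair: (-0.1, -20.8) and (27.1, -12.4), distance = 28.4675


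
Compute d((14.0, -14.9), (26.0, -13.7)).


dx=12, dy=1.2
d^2 = 12^2 + 1.2^2 = 145.44
d = sqrt(145.44) = 12.0599

12.0599


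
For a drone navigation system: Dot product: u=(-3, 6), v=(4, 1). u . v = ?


u . v = u_x*v_x + u_y*v_y = (-3)*4 + 6*1
= (-12) + 6 = -6

-6


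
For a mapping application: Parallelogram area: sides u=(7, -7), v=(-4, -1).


|u x v| = |7*(-1) - (-7)*(-4)|
= |(-7) - 28| = 35

35


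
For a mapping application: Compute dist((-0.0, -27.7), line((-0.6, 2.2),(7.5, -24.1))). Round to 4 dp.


|cross product| = 226.41
|line direction| = sqrt(757.3) = 27.5191
Distance = 226.41/sqrt(757.3) = 8.2274

8.2274


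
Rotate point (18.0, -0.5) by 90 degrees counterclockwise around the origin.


90° CCW: (x,y) -> (-y, x)
(18,-0.5) -> (0.5, 18)

(0.5, 18)


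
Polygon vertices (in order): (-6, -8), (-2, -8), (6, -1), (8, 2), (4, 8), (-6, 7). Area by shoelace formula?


Shoelace sum: ((-6)*(-8) - (-2)*(-8)) + ((-2)*(-1) - 6*(-8)) + (6*2 - 8*(-1)) + (8*8 - 4*2) + (4*7 - (-6)*8) + ((-6)*(-8) - (-6)*7)
= 324
Area = |324|/2 = 162

162


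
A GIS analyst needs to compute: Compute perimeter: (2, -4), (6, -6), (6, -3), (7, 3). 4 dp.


Sides: (2, -4)->(6, -6): sqrt(20) = 4.472136, (6, -6)->(6, -3): sqrt(9) = 3, (6, -3)->(7, 3): sqrt(37) = 6.082763, (7, 3)->(2, -4): sqrt(74) = 8.602325
Sum = 22.157224
Perimeter = 22.1572

22.1572


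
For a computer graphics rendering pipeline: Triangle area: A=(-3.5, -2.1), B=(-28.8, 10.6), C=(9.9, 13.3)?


Area = |x_A(y_B-y_C) + x_B(y_C-y_A) + x_C(y_A-y_B)|/2
= |9.45 + (-443.52) + (-125.73)|/2
= 559.8/2 = 279.9

279.9


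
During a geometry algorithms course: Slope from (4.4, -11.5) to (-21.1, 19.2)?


slope = (y2-y1)/(x2-x1) = (19.2-(-11.5))/((-21.1)-4.4) = 30.7/(-25.5) = -1.2039

-1.2039


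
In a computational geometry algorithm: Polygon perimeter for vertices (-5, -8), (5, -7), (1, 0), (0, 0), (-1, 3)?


Sides: (-5, -8)->(5, -7): sqrt(101) = 10.049876, (5, -7)->(1, 0): sqrt(65) = 8.062258, (1, 0)->(0, 0): sqrt(1) = 1, (0, 0)->(-1, 3): sqrt(10) = 3.162278, (-1, 3)->(-5, -8): sqrt(137) = 11.7047
Sum = 33.979112
Perimeter = 33.9791

33.9791


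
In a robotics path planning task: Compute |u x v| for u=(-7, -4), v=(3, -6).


|u x v| = |(-7)*(-6) - (-4)*3|
= |42 - (-12)| = 54

54


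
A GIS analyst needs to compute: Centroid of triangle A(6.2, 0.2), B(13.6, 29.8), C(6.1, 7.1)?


Centroid = ((x_A+x_B+x_C)/3, (y_A+y_B+y_C)/3)
= ((6.2+13.6+6.1)/3, (0.2+29.8+7.1)/3)
= (8.6333, 12.3667)

(8.6333, 12.3667)


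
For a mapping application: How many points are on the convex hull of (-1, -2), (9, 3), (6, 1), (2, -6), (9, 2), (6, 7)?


Convex hull vertices (CCW): (-1, -2), (2, -6), (9, 2), (9, 3), (6, 7)
Count = 5

5


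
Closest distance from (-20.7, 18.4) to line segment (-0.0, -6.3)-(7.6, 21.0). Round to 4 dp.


Project P onto AB: t = 0.6438 (clamped to [0,1])
Closest point on segment: (4.8928, 11.2753)
Distance: 26.566

26.566


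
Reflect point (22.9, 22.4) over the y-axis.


Reflection over y-axis: (x,y) -> (-x,y)
(22.9, 22.4) -> (-22.9, 22.4)

(-22.9, 22.4)


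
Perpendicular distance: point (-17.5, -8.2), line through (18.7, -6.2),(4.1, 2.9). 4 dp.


|cross product| = 358.62
|line direction| = sqrt(295.97) = 17.2038
Distance = 358.62/sqrt(295.97) = 20.8454

20.8454


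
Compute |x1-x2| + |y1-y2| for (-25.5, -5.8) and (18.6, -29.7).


|(-25.5)-18.6| + |(-5.8)-(-29.7)| = 44.1 + 23.9 = 68

68


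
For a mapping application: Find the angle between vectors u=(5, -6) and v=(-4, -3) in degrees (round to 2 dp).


u.v = -2, |u| = sqrt(61) = 7.8102, |v| = sqrt(25) = 5
cos(theta) = u.v/(|u||v|) = -2/sqrt(1525) = -0.051215
theta = acos(-0.051215) = 92.94 degrees

92.94 degrees


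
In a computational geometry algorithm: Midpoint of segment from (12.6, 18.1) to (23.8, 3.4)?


M = ((12.6+23.8)/2, (18.1+3.4)/2)
= (18.2, 10.75)

(18.2, 10.75)


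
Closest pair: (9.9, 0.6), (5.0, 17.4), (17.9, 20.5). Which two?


d(P0,P1) = 17.5, d(P0,P2) = 21.4478, d(P1,P2) = 13.2673
Closest: P1 and P2

Closest pair: (5.0, 17.4) and (17.9, 20.5), distance = 13.2673


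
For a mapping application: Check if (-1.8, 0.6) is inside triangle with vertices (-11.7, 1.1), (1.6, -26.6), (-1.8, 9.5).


Cross products: AB x AP = 267.58, BC x BP = 30.26, CA x CP = 88.11
All same sign? yes

Yes, inside


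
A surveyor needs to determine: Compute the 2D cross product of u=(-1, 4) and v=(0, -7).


u x v = u_x*v_y - u_y*v_x = (-1)*(-7) - 4*0
= 7 - 0 = 7

7


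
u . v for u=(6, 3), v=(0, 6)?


u . v = u_x*v_x + u_y*v_y = 6*0 + 3*6
= 0 + 18 = 18

18


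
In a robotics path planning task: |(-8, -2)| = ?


|u| = sqrt((-8)^2 + (-2)^2) = sqrt(68) = 8.2462

8.2462


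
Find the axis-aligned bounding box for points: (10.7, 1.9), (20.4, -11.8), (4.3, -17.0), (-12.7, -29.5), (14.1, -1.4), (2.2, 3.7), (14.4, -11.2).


x range: [-12.7, 20.4]
y range: [-29.5, 3.7]
Bounding box: (-12.7,-29.5) to (20.4,3.7)

(-12.7,-29.5) to (20.4,3.7)


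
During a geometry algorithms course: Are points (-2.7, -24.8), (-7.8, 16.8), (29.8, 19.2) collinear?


Cross product: ((-7.8)-(-2.7))*(19.2-(-24.8)) - (16.8-(-24.8))*(29.8-(-2.7))
= -1576.4

No, not collinear


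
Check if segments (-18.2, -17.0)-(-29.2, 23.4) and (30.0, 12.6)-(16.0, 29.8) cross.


Cross products: d1=1243.44, d2=867.04, d3=-2272.88, d4=-1896.48
d1*d2 < 0 and d3*d4 < 0? no

No, they don't intersect


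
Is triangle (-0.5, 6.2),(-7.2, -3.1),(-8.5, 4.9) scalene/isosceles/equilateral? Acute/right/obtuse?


Side lengths squared: AB^2=131.38, BC^2=65.69, CA^2=65.69
Sorted: [65.69, 65.69, 131.38]
By sides: Isosceles, By angles: Right

Isosceles, Right


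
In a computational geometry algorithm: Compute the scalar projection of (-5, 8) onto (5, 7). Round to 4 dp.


u.v = 31, |v| = sqrt(74) = 8.6023
Scalar projection = u.v / |v| = 31 / sqrt(74) = 3.6037

3.6037


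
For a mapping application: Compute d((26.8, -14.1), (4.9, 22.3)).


dx=-21.9, dy=36.4
d^2 = (-21.9)^2 + 36.4^2 = 1804.57
d = sqrt(1804.57) = 42.4802

42.4802


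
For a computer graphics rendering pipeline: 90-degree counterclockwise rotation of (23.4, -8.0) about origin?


90° CCW: (x,y) -> (-y, x)
(23.4,-8) -> (8, 23.4)

(8, 23.4)


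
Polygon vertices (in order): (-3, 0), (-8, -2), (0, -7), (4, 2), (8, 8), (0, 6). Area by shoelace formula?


Shoelace sum: ((-3)*(-2) - (-8)*0) + ((-8)*(-7) - 0*(-2)) + (0*2 - 4*(-7)) + (4*8 - 8*2) + (8*6 - 0*8) + (0*0 - (-3)*6)
= 172
Area = |172|/2 = 86

86


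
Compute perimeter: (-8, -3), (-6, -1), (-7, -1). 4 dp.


Sides: (-8, -3)->(-6, -1): sqrt(8) = 2.828427, (-6, -1)->(-7, -1): sqrt(1) = 1, (-7, -1)->(-8, -3): sqrt(5) = 2.236068
Sum = 6.064495
Perimeter = 6.0645

6.0645


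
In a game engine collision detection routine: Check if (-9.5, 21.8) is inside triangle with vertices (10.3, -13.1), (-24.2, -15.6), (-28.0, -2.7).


Cross products: AB x AP = -1253.55, BC x BP = -331.75, CA x CP = 1130.75
All same sign? no

No, outside


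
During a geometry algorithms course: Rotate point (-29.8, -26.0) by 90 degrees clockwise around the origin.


90° CW: (x,y) -> (y, -x)
(-29.8,-26) -> (-26, 29.8)

(-26, 29.8)


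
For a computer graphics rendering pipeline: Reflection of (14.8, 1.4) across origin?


Reflection over origin: (x,y) -> (-x,-y)
(14.8, 1.4) -> (-14.8, -1.4)

(-14.8, -1.4)


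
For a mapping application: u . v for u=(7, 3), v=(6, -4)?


u . v = u_x*v_x + u_y*v_y = 7*6 + 3*(-4)
= 42 + (-12) = 30

30


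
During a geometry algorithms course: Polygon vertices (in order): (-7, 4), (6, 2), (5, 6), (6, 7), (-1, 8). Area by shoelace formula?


Shoelace sum: ((-7)*2 - 6*4) + (6*6 - 5*2) + (5*7 - 6*6) + (6*8 - (-1)*7) + ((-1)*4 - (-7)*8)
= 94
Area = |94|/2 = 47

47


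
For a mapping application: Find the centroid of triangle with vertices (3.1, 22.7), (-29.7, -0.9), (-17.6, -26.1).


Centroid = ((x_A+x_B+x_C)/3, (y_A+y_B+y_C)/3)
= ((3.1+(-29.7)+(-17.6))/3, (22.7+(-0.9)+(-26.1))/3)
= (-14.7333, -1.4333)

(-14.7333, -1.4333)


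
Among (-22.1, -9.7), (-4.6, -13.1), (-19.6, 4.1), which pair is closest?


d(P0,P1) = 17.8272, d(P0,P2) = 14.0246, d(P1,P2) = 22.8219
Closest: P0 and P2

Closest pair: (-22.1, -9.7) and (-19.6, 4.1), distance = 14.0246


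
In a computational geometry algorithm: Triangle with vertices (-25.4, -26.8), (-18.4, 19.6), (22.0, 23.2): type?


Side lengths squared: AB^2=2201.96, BC^2=1645.12, CA^2=4746.76
Sorted: [1645.12, 2201.96, 4746.76]
By sides: Scalene, By angles: Obtuse

Scalene, Obtuse


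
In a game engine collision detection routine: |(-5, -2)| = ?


|u| = sqrt((-5)^2 + (-2)^2) = sqrt(29) = 5.3852

5.3852


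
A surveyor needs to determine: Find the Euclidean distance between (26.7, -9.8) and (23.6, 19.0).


dx=-3.1, dy=28.8
d^2 = (-3.1)^2 + 28.8^2 = 839.05
d = sqrt(839.05) = 28.9664

28.9664


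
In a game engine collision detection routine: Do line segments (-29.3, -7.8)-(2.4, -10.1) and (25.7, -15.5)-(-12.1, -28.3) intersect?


Cross products: d1=-995.06, d2=-502.36, d3=-117.59, d4=-610.29
d1*d2 < 0 and d3*d4 < 0? no

No, they don't intersect


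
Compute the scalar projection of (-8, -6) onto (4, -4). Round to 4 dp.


u.v = -8, |v| = sqrt(32) = 5.6569
Scalar projection = u.v / |v| = -8 / sqrt(32) = -1.4142

-1.4142


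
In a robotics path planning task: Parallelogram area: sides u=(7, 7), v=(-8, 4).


|u x v| = |7*4 - 7*(-8)|
= |28 - (-56)| = 84

84


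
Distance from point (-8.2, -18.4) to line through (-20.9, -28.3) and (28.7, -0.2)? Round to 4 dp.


|cross product| = 134.17
|line direction| = sqrt(3249.77) = 57.0068
Distance = 134.17/sqrt(3249.77) = 2.3536

2.3536


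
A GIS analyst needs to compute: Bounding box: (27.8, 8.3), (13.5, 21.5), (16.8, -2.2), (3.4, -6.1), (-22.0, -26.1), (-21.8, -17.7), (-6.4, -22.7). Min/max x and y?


x range: [-22, 27.8]
y range: [-26.1, 21.5]
Bounding box: (-22,-26.1) to (27.8,21.5)

(-22,-26.1) to (27.8,21.5)


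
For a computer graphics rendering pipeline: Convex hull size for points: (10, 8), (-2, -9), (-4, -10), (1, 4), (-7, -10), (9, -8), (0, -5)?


Convex hull vertices (CCW): (-7, -10), (-4, -10), (9, -8), (10, 8), (1, 4)
Count = 5

5


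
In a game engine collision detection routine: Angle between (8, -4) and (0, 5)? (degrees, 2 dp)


u.v = -20, |u| = sqrt(80) = 8.9443, |v| = sqrt(25) = 5
cos(theta) = u.v/(|u||v|) = -20/sqrt(2000) = -0.447214
theta = acos(-0.447214) = 116.57 degrees

116.57 degrees


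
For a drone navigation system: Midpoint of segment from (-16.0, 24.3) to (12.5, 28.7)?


M = (((-16)+12.5)/2, (24.3+28.7)/2)
= (-1.75, 26.5)

(-1.75, 26.5)


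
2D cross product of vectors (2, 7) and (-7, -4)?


u x v = u_x*v_y - u_y*v_x = 2*(-4) - 7*(-7)
= (-8) - (-49) = 41

41


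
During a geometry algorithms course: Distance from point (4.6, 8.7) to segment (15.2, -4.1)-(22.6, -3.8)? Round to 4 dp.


Project P onto AB: t = 0 (clamped to [0,1])
Closest point on segment: (15.2, -4.1)
Distance: 16.6193

16.6193


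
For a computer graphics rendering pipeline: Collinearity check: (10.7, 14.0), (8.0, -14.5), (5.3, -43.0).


Cross product: (8-10.7)*((-43)-14) - ((-14.5)-14)*(5.3-10.7)
= 0

Yes, collinear


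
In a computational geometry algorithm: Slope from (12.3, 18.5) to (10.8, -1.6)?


slope = (y2-y1)/(x2-x1) = ((-1.6)-18.5)/(10.8-12.3) = (-20.1)/(-1.5) = 13.4

13.4


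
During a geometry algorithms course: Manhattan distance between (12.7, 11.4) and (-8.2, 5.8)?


|12.7-(-8.2)| + |11.4-5.8| = 20.9 + 5.6 = 26.5

26.5


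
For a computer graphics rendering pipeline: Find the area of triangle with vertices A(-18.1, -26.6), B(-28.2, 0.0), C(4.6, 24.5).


Area = |x_A(y_B-y_C) + x_B(y_C-y_A) + x_C(y_A-y_B)|/2
= |443.45 + (-1441.02) + (-122.36)|/2
= 1119.93/2 = 559.965

559.965


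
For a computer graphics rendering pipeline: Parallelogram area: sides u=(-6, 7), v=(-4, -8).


|u x v| = |(-6)*(-8) - 7*(-4)|
= |48 - (-28)| = 76

76


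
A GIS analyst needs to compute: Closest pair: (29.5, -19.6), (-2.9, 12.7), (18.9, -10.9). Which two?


d(P0,P1) = 45.7499, d(P0,P2) = 13.7131, d(P1,P2) = 32.1279
Closest: P0 and P2

Closest pair: (29.5, -19.6) and (18.9, -10.9), distance = 13.7131


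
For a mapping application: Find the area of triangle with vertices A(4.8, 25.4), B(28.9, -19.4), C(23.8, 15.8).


Area = |x_A(y_B-y_C) + x_B(y_C-y_A) + x_C(y_A-y_B)|/2
= |(-168.96) + (-277.44) + 1066.24|/2
= 619.84/2 = 309.92

309.92


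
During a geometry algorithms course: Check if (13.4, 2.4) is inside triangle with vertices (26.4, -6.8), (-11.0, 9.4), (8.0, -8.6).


Cross products: AB x AP = -133.48, BC x BP = 306.2, CA x CP = 192.68
All same sign? no

No, outside


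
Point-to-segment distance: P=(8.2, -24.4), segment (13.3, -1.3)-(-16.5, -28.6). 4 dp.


Project P onto AB: t = 0.4791 (clamped to [0,1])
Closest point on segment: (-0.9787, -14.3808)
Distance: 13.588

13.588


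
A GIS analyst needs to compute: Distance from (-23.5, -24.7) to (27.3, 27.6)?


dx=50.8, dy=52.3
d^2 = 50.8^2 + 52.3^2 = 5315.93
d = sqrt(5315.93) = 72.9104

72.9104


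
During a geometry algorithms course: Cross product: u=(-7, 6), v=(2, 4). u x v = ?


u x v = u_x*v_y - u_y*v_x = (-7)*4 - 6*2
= (-28) - 12 = -40

-40


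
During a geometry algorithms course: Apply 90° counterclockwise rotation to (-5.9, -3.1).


90° CCW: (x,y) -> (-y, x)
(-5.9,-3.1) -> (3.1, -5.9)

(3.1, -5.9)


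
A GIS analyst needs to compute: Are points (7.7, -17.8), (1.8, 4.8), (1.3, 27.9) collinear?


Cross product: (1.8-7.7)*(27.9-(-17.8)) - (4.8-(-17.8))*(1.3-7.7)
= -124.99

No, not collinear


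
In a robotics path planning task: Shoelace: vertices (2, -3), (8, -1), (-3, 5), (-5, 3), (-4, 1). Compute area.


Shoelace sum: (2*(-1) - 8*(-3)) + (8*5 - (-3)*(-1)) + ((-3)*3 - (-5)*5) + ((-5)*1 - (-4)*3) + ((-4)*(-3) - 2*1)
= 92
Area = |92|/2 = 46

46


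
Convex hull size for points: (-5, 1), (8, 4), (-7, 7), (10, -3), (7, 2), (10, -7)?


Convex hull vertices (CCW): (-7, 7), (-5, 1), (10, -7), (10, -3), (8, 4)
Count = 5

5


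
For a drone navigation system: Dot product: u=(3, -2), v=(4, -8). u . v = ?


u . v = u_x*v_x + u_y*v_y = 3*4 + (-2)*(-8)
= 12 + 16 = 28

28


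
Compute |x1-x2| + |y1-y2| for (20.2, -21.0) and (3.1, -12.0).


|20.2-3.1| + |(-21)-(-12)| = 17.1 + 9 = 26.1

26.1


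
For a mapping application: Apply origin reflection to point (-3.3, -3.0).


Reflection over origin: (x,y) -> (-x,-y)
(-3.3, -3) -> (3.3, 3)

(3.3, 3)


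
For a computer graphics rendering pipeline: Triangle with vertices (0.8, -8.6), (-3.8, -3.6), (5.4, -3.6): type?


Side lengths squared: AB^2=46.16, BC^2=84.64, CA^2=46.16
Sorted: [46.16, 46.16, 84.64]
By sides: Isosceles, By angles: Acute

Isosceles, Acute


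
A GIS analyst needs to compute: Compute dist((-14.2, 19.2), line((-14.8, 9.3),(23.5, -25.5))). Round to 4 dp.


|cross product| = 400.05
|line direction| = sqrt(2677.93) = 51.7487
Distance = 400.05/sqrt(2677.93) = 7.7306

7.7306


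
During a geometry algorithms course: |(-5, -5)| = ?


|u| = sqrt((-5)^2 + (-5)^2) = sqrt(50) = 7.0711

7.0711


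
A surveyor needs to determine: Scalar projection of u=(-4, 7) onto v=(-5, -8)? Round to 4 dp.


u.v = -36, |v| = sqrt(89) = 9.434
Scalar projection = u.v / |v| = -36 / sqrt(89) = -3.816

-3.816


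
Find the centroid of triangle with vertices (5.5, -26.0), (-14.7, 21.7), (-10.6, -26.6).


Centroid = ((x_A+x_B+x_C)/3, (y_A+y_B+y_C)/3)
= ((5.5+(-14.7)+(-10.6))/3, ((-26)+21.7+(-26.6))/3)
= (-6.6, -10.3)

(-6.6, -10.3)


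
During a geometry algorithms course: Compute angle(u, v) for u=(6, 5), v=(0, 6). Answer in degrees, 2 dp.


u.v = 30, |u| = sqrt(61) = 7.8102, |v| = sqrt(36) = 6
cos(theta) = u.v/(|u||v|) = 30/sqrt(2196) = 0.640184
theta = acos(0.640184) = 50.19 degrees

50.19 degrees


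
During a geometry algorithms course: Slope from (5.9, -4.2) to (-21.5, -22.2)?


slope = (y2-y1)/(x2-x1) = ((-22.2)-(-4.2))/((-21.5)-5.9) = (-18)/(-27.4) = 0.6569

0.6569


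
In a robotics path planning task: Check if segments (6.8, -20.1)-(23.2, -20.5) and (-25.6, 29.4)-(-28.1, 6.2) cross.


Cross products: d1=875.43, d2=1256.91, d3=798.84, d4=417.36
d1*d2 < 0 and d3*d4 < 0? no

No, they don't intersect


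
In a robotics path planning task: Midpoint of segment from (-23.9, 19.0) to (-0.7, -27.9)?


M = (((-23.9)+(-0.7))/2, (19+(-27.9))/2)
= (-12.3, -4.45)

(-12.3, -4.45)


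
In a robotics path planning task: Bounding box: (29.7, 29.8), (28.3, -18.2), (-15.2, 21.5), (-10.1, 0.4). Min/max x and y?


x range: [-15.2, 29.7]
y range: [-18.2, 29.8]
Bounding box: (-15.2,-18.2) to (29.7,29.8)

(-15.2,-18.2) to (29.7,29.8)


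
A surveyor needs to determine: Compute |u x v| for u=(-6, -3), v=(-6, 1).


|u x v| = |(-6)*1 - (-3)*(-6)|
= |(-6) - 18| = 24

24


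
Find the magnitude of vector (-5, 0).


|u| = sqrt((-5)^2 + 0^2) = sqrt(25) = 5

5


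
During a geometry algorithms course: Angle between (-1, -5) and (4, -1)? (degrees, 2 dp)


u.v = 1, |u| = sqrt(26) = 5.099, |v| = sqrt(17) = 4.1231
cos(theta) = u.v/(|u||v|) = 1/sqrt(442) = 0.047565
theta = acos(0.047565) = 87.27 degrees

87.27 degrees


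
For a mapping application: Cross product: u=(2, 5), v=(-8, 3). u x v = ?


u x v = u_x*v_y - u_y*v_x = 2*3 - 5*(-8)
= 6 - (-40) = 46

46


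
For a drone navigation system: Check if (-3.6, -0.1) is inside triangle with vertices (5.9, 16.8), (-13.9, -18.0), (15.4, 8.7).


Cross products: AB x AP = 4.02, BC x BP = 249.46, CA x CP = 237.5
All same sign? yes

Yes, inside


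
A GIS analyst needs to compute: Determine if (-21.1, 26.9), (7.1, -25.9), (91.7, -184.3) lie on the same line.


Cross product: (7.1-(-21.1))*((-184.3)-26.9) - ((-25.9)-26.9)*(91.7-(-21.1))
= 0

Yes, collinear


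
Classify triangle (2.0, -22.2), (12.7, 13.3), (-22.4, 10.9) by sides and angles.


Side lengths squared: AB^2=1374.74, BC^2=1237.77, CA^2=1690.97
Sorted: [1237.77, 1374.74, 1690.97]
By sides: Scalene, By angles: Acute

Scalene, Acute


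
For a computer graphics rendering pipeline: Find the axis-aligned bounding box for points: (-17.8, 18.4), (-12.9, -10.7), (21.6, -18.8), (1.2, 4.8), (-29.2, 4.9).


x range: [-29.2, 21.6]
y range: [-18.8, 18.4]
Bounding box: (-29.2,-18.8) to (21.6,18.4)

(-29.2,-18.8) to (21.6,18.4)


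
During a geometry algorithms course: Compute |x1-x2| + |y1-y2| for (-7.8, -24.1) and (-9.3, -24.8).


|(-7.8)-(-9.3)| + |(-24.1)-(-24.8)| = 1.5 + 0.7 = 2.2

2.2


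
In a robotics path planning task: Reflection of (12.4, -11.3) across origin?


Reflection over origin: (x,y) -> (-x,-y)
(12.4, -11.3) -> (-12.4, 11.3)

(-12.4, 11.3)


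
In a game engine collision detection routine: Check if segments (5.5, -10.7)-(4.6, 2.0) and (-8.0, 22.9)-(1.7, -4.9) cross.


Cross products: d1=49.38, d2=147.55, d3=141.21, d4=43.04
d1*d2 < 0 and d3*d4 < 0? no

No, they don't intersect


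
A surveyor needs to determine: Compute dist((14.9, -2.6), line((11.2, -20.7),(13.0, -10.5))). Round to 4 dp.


|cross product| = 5.16
|line direction| = sqrt(107.28) = 10.3576
Distance = 5.16/sqrt(107.28) = 0.4982

0.4982


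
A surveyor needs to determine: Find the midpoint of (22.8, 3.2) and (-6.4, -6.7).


M = ((22.8+(-6.4))/2, (3.2+(-6.7))/2)
= (8.2, -1.75)

(8.2, -1.75)


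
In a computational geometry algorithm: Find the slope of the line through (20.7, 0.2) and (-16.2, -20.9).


slope = (y2-y1)/(x2-x1) = ((-20.9)-0.2)/((-16.2)-20.7) = (-21.1)/(-36.9) = 0.5718

0.5718


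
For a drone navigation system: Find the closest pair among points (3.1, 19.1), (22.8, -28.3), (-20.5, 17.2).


d(P0,P1) = 51.3308, d(P0,P2) = 23.6764, d(P1,P2) = 62.8103
Closest: P0 and P2

Closest pair: (3.1, 19.1) and (-20.5, 17.2), distance = 23.6764


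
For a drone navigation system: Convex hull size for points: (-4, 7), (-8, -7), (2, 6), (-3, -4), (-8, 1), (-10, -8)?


Convex hull vertices (CCW): (-10, -8), (-8, -7), (-3, -4), (2, 6), (-4, 7), (-8, 1)
Count = 6

6


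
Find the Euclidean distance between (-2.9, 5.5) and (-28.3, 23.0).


dx=-25.4, dy=17.5
d^2 = (-25.4)^2 + 17.5^2 = 951.41
d = sqrt(951.41) = 30.8449

30.8449


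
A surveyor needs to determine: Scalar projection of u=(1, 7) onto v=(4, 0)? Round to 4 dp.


u.v = 4, |v| = sqrt(16) = 4
Scalar projection = u.v / |v| = 4 / sqrt(16) = 1

1


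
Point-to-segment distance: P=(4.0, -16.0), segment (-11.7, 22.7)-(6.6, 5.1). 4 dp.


Project P onto AB: t = 1 (clamped to [0,1])
Closest point on segment: (6.6, 5.1)
Distance: 21.2596

21.2596


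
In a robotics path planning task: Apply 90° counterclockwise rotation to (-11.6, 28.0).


90° CCW: (x,y) -> (-y, x)
(-11.6,28) -> (-28, -11.6)

(-28, -11.6)


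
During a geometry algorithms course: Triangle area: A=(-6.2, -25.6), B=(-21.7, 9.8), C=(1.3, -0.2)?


Area = |x_A(y_B-y_C) + x_B(y_C-y_A) + x_C(y_A-y_B)|/2
= |(-62) + (-551.18) + (-46.02)|/2
= 659.2/2 = 329.6

329.6


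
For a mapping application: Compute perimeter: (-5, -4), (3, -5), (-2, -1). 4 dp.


Sides: (-5, -4)->(3, -5): sqrt(65) = 8.062258, (3, -5)->(-2, -1): sqrt(41) = 6.403124, (-2, -1)->(-5, -4): sqrt(18) = 4.242641
Sum = 18.708023
Perimeter = 18.708

18.708


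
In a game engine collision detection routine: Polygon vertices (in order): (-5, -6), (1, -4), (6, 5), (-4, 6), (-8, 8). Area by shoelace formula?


Shoelace sum: ((-5)*(-4) - 1*(-6)) + (1*5 - 6*(-4)) + (6*6 - (-4)*5) + ((-4)*8 - (-8)*6) + ((-8)*(-6) - (-5)*8)
= 215
Area = |215|/2 = 107.5

107.5


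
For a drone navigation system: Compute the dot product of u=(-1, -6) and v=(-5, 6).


u . v = u_x*v_x + u_y*v_y = (-1)*(-5) + (-6)*6
= 5 + (-36) = -31

-31


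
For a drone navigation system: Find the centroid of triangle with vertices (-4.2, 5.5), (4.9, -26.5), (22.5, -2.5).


Centroid = ((x_A+x_B+x_C)/3, (y_A+y_B+y_C)/3)
= (((-4.2)+4.9+22.5)/3, (5.5+(-26.5)+(-2.5))/3)
= (7.7333, -7.8333)

(7.7333, -7.8333)


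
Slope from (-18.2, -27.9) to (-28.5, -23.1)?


slope = (y2-y1)/(x2-x1) = ((-23.1)-(-27.9))/((-28.5)-(-18.2)) = 4.8/(-10.3) = -0.466

-0.466


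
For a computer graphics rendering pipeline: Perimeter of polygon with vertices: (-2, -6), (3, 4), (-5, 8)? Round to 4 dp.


Sides: (-2, -6)->(3, 4): sqrt(125) = 11.18034, (3, 4)->(-5, 8): sqrt(80) = 8.944272, (-5, 8)->(-2, -6): sqrt(205) = 14.317821
Sum = 34.442433
Perimeter = 34.4424

34.4424


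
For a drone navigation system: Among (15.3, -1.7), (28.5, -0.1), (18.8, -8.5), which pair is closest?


d(P0,P1) = 13.2966, d(P0,P2) = 7.6479, d(P1,P2) = 12.8316
Closest: P0 and P2

Closest pair: (15.3, -1.7) and (18.8, -8.5), distance = 7.6479


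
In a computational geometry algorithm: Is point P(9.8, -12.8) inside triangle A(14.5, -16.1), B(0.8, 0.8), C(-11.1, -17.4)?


Cross products: AB x AP = 34.22, BC x BP = 325.64, CA x CP = 90.59
All same sign? yes

Yes, inside


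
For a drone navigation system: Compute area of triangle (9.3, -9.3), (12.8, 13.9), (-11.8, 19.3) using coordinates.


Area = |x_A(y_B-y_C) + x_B(y_C-y_A) + x_C(y_A-y_B)|/2
= |(-50.22) + 366.08 + 273.76|/2
= 589.62/2 = 294.81

294.81


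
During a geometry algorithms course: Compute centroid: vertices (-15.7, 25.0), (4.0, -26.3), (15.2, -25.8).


Centroid = ((x_A+x_B+x_C)/3, (y_A+y_B+y_C)/3)
= (((-15.7)+4+15.2)/3, (25+(-26.3)+(-25.8))/3)
= (1.1667, -9.0333)

(1.1667, -9.0333)


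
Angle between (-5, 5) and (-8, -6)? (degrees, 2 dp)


u.v = 10, |u| = sqrt(50) = 7.0711, |v| = sqrt(100) = 10
cos(theta) = u.v/(|u||v|) = 10/sqrt(5000) = 0.141421
theta = acos(0.141421) = 81.87 degrees

81.87 degrees


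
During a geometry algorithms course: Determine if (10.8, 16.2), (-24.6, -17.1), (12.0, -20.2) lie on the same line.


Cross product: ((-24.6)-10.8)*((-20.2)-16.2) - ((-17.1)-16.2)*(12-10.8)
= 1328.52

No, not collinear


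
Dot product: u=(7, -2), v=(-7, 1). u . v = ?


u . v = u_x*v_x + u_y*v_y = 7*(-7) + (-2)*1
= (-49) + (-2) = -51

-51


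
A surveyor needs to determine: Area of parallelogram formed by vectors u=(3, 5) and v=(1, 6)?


|u x v| = |3*6 - 5*1|
= |18 - 5| = 13

13


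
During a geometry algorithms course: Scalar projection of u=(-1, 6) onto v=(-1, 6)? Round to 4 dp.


u.v = 37, |v| = sqrt(37) = 6.0828
Scalar projection = u.v / |v| = 37 / sqrt(37) = 6.0828

6.0828


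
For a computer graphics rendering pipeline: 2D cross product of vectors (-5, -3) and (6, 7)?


u x v = u_x*v_y - u_y*v_x = (-5)*7 - (-3)*6
= (-35) - (-18) = -17

-17


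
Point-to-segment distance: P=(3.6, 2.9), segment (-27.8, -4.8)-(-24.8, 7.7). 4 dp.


Project P onto AB: t = 1 (clamped to [0,1])
Closest point on segment: (-24.8, 7.7)
Distance: 28.8028

28.8028


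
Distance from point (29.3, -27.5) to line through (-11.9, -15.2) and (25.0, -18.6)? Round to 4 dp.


|cross product| = 313.79
|line direction| = sqrt(1373.17) = 37.0563
Distance = 313.79/sqrt(1373.17) = 8.4679

8.4679


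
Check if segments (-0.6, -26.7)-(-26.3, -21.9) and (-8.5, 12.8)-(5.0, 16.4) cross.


Cross products: d1=-561.69, d2=-404.37, d3=-977.23, d4=-1134.55
d1*d2 < 0 and d3*d4 < 0? no

No, they don't intersect


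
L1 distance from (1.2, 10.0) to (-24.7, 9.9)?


|1.2-(-24.7)| + |10-9.9| = 25.9 + 0.1 = 26

26


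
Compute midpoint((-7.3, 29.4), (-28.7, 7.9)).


M = (((-7.3)+(-28.7))/2, (29.4+7.9)/2)
= (-18, 18.65)

(-18, 18.65)


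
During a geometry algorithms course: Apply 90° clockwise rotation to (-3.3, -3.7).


90° CW: (x,y) -> (y, -x)
(-3.3,-3.7) -> (-3.7, 3.3)

(-3.7, 3.3)


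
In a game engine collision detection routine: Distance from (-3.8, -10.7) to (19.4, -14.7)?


dx=23.2, dy=-4
d^2 = 23.2^2 + (-4)^2 = 554.24
d = sqrt(554.24) = 23.5423

23.5423


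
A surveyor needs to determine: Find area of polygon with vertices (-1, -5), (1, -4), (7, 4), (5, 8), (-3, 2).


Shoelace sum: ((-1)*(-4) - 1*(-5)) + (1*4 - 7*(-4)) + (7*8 - 5*4) + (5*2 - (-3)*8) + ((-3)*(-5) - (-1)*2)
= 128
Area = |128|/2 = 64

64
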